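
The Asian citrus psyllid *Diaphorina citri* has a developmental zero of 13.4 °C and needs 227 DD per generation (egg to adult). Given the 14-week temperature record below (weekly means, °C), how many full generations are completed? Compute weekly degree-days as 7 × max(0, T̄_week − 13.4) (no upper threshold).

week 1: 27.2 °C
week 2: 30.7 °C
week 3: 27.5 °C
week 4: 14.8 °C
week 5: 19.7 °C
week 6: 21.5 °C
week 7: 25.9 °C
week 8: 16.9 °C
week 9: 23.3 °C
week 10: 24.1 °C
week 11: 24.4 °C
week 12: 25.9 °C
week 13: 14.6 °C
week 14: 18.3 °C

3 generations

Weekly DD (7 × max(0, T̄ − 13.4)): 96.6, 121.1, 98.7, 9.8, 44.1, 56.7, 87.5, 24.5, 69.3, 74.9, 77.0, 87.5, 8.4, 34.3.
Season total = 890.4 DD.
Complete generations = ⌊890.4 / 227⌋ = 3.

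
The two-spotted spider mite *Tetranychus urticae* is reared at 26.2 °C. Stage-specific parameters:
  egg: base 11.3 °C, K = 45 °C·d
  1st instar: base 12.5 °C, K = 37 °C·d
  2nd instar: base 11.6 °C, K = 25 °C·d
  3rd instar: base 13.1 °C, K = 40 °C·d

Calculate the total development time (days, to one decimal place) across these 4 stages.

egg: 45 / (26.2 − 11.3) = 45 / 14.9 = 3.020 d.
1st instar: 37 / (26.2 − 12.5) = 37 / 13.7 = 2.701 d.
2nd instar: 25 / (26.2 − 11.6) = 25 / 14.6 = 1.712 d.
3rd instar: 40 / (26.2 − 13.1) = 40 / 13.1 = 3.053 d.
Sum = 10.487 ≈ 10.5 days.

10.5 days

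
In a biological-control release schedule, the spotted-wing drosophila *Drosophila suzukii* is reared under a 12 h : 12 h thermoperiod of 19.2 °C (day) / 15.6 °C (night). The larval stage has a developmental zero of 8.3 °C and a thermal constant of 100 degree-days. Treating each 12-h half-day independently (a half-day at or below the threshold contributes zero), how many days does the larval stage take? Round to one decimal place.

Day half: max(0, 19.2 − 8.3) × 0.5 = 10.9 × 0.5 = 5.45 DD.
Night half: max(0, 15.6 − 8.3) × 0.5 = 7.3 × 0.5 = 3.65 DD.
Per 24 h: 9.10 DD/day.
Duration = 100 / 9.10 = 10.989 ≈ 11.0 days.

11.0 days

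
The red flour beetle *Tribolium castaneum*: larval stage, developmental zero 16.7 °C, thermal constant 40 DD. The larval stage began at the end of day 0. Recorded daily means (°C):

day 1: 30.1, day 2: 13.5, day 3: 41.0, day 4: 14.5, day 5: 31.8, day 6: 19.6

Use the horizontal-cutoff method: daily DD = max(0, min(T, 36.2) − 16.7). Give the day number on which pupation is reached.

day 5

Daily DD above 16.7 °C (capped at 19.5): 13.4, 0.0, 19.5, 0.0, 15.1, 2.9.
Cumulative: 13.4, 13.4, 32.9, 32.9, 48.0, 50.9.
The total first reaches 40 DD on day 5.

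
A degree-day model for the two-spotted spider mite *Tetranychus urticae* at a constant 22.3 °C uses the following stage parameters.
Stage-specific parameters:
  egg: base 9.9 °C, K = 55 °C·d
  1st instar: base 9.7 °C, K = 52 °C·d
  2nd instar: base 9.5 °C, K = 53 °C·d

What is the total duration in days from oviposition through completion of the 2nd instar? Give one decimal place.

12.7 days

egg: 55 / (22.3 − 9.9) = 55 / 12.4 = 4.435 d.
1st instar: 52 / (22.3 − 9.7) = 52 / 12.6 = 4.127 d.
2nd instar: 53 / (22.3 − 9.5) = 53 / 12.8 = 4.141 d.
Sum = 12.703 ≈ 12.7 days.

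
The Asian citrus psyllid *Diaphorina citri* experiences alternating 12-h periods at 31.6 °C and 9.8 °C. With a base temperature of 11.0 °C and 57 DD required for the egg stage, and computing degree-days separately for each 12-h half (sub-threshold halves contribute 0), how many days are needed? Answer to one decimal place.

5.5 days

Day half: max(0, 31.6 − 11.0) × 0.5 = 20.6 × 0.5 = 10.30 DD.
Night half: max(0, 9.8 − 11.0) × 0.5 = 0.0 × 0.5 = 0.00 DD.
Per 24 h: 10.30 DD/day.
Duration = 57 / 10.30 = 5.534 ≈ 5.5 days.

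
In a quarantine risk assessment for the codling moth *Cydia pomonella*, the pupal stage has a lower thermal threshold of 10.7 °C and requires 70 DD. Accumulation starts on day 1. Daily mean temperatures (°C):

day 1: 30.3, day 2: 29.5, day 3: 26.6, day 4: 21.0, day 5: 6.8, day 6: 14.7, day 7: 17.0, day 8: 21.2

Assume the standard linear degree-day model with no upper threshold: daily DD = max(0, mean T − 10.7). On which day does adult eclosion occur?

day 7

Daily DD above 10.7 °C: 19.6, 18.8, 15.9, 10.3, 0.0, 4.0, 6.3, 10.5.
Cumulative: 19.6, 38.4, 54.3, 64.6, 64.6, 68.6, 74.9, 85.4.
The total first reaches 70 DD on day 7.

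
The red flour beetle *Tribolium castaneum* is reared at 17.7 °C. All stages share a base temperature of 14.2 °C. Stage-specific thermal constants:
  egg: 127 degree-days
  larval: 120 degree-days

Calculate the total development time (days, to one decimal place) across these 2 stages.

Daily accumulation at 17.7 °C = 17.7 − 14.2 = 3.5 DD/day.
Total K = 127 + 120 = 247 DD.
Total duration = 247 / 3.5 = 70.571 ≈ 70.6 days.

70.6 days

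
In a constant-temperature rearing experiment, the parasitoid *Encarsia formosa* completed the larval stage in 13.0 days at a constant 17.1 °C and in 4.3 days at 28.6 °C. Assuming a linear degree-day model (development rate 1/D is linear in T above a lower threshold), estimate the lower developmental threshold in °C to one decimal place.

Equal thermal constants: D₁(T₁ − T_b) = D₂(T₂ − T_b).
13.0·(17.1 − T_b) = 4.3·(28.6 − T_b)
T_b = (13.0·17.1 − 4.3·28.6) / (13.0 − 4.3) = 99.32 / 8.7 = 11.416 °C ≈ 11.4 °C.

11.4 °C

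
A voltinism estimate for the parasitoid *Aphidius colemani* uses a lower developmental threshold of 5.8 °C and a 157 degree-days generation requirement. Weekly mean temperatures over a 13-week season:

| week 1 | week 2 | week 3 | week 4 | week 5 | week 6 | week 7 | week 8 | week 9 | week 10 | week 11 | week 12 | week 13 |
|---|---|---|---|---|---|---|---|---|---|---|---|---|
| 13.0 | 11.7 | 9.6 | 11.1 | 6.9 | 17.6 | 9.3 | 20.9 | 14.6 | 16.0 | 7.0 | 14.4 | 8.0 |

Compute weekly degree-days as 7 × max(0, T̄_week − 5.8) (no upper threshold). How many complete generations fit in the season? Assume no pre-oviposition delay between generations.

Weekly DD (7 × max(0, T̄ − 5.8)): 50.4, 41.3, 26.6, 37.1, 7.7, 82.6, 24.5, 105.7, 61.6, 71.4, 8.4, 60.2, 15.4.
Season total = 592.9 DD.
Complete generations = ⌊592.9 / 157⌋ = 3.

3 generations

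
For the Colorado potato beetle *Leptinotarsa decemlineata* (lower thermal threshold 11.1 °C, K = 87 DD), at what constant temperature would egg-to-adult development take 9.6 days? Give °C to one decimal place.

Required daily accumulation = 87 / 9.6 = 9.062 DD/day.
T = T_base + 9.062 = 11.1 + 9.062 = 20.163 ≈ 20.2 °C.

20.2 °C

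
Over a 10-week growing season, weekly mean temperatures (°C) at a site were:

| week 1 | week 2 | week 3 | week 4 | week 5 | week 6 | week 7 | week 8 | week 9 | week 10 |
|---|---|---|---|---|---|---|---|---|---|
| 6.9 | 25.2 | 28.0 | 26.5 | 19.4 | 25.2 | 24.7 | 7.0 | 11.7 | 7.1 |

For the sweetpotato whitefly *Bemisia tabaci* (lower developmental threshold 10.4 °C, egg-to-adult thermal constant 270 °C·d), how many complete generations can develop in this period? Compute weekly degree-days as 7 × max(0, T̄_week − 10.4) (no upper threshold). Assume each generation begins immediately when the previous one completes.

2 generations

Weekly DD (7 × max(0, T̄ − 10.4)): 0.0, 103.6, 123.2, 112.7, 63.0, 103.6, 100.1, 0.0, 9.1, 0.0.
Season total = 615.3 DD.
Complete generations = ⌊615.3 / 270⌋ = 2.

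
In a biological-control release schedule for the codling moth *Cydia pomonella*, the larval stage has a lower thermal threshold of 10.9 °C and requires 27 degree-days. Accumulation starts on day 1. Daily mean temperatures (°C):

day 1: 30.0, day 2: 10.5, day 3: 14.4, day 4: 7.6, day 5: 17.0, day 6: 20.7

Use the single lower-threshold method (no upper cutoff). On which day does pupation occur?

Daily DD above 10.9 °C: 19.1, 0.0, 3.5, 0.0, 6.1, 9.8.
Cumulative: 19.1, 19.1, 22.6, 22.6, 28.7, 38.5.
The total first reaches 27 DD on day 5.

day 5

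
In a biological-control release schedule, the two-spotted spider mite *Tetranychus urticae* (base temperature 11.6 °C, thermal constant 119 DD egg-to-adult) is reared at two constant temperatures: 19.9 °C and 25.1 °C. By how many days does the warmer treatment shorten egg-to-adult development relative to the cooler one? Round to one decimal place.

At 19.9 °C: 119 / (19.9 − 11.6) = 119 / 8.3 = 14.337 d.
At 25.1 °C: 119 / (25.1 − 11.6) = 119 / 13.5 = 8.815 d.
Difference = |14.337 − 8.815| = 5.523 ≈ 5.5 days.

5.5 days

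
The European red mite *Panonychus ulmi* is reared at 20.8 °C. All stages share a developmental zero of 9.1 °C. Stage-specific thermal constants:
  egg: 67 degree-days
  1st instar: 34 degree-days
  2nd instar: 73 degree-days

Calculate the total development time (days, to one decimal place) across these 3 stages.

Daily accumulation at 20.8 °C = 20.8 − 9.1 = 11.7 DD/day.
Total K = 67 + 34 + 73 = 174 DD.
Total duration = 174 / 11.7 = 14.872 ≈ 14.9 days.

14.9 days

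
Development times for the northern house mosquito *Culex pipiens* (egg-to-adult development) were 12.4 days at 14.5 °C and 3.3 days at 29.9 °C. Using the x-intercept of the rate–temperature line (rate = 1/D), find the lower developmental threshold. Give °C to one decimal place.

8.9 °C

Linear rate model ⇒ the product D·(T − T_b) is constant across temperatures.
12.4·(14.5 − T_b) = 3.3·(29.9 − T_b)
T_b = (12.4·14.5 − 3.3·29.9) / (12.4 − 3.3) = 81.13 / 9.1 = 8.915 °C ≈ 8.9 °C.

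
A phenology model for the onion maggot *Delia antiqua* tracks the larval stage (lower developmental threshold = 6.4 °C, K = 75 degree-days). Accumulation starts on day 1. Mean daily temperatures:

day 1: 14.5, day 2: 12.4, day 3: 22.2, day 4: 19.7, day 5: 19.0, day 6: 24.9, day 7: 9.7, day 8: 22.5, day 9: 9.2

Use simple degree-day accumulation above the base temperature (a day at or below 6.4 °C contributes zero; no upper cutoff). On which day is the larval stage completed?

day 7

Daily DD above 6.4 °C: 8.1, 6.0, 15.8, 13.3, 12.6, 18.5, 3.3, 16.1, 2.8.
Cumulative: 8.1, 14.1, 29.9, 43.2, 55.8, 74.3, 77.6, 93.7, 96.5.
The total first reaches 75 DD on day 7.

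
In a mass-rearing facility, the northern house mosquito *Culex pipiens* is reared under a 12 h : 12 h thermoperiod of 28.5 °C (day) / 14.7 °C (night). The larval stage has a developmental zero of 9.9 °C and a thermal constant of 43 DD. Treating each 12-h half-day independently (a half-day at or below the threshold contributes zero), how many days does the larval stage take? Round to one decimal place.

3.7 days

Day half: max(0, 28.5 − 9.9) × 0.5 = 18.6 × 0.5 = 9.30 DD.
Night half: max(0, 14.7 − 9.9) × 0.5 = 4.8 × 0.5 = 2.40 DD.
Per 24 h: 11.70 DD/day.
Duration = 43 / 11.70 = 3.675 ≈ 3.7 days.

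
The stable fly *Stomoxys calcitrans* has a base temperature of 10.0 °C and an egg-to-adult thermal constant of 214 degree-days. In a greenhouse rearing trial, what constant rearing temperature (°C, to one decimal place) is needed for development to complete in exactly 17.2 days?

22.4 °C

Required daily accumulation = 214 / 17.2 = 12.442 DD/day.
T = T_base + 12.442 = 10.0 + 12.442 = 22.442 ≈ 22.4 °C.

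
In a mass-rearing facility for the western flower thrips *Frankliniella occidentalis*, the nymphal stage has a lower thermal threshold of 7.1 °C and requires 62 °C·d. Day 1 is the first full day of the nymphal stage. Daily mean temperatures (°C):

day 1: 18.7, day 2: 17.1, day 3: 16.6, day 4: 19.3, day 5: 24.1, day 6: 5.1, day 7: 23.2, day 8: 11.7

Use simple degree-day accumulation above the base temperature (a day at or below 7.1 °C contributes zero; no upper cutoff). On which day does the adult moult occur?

Daily DD above 7.1 °C: 11.6, 10.0, 9.5, 12.2, 17.0, 0.0, 16.1, 4.6.
Cumulative: 11.6, 21.6, 31.1, 43.3, 60.3, 60.3, 76.4, 81.0.
The total first reaches 62 DD on day 7.

day 7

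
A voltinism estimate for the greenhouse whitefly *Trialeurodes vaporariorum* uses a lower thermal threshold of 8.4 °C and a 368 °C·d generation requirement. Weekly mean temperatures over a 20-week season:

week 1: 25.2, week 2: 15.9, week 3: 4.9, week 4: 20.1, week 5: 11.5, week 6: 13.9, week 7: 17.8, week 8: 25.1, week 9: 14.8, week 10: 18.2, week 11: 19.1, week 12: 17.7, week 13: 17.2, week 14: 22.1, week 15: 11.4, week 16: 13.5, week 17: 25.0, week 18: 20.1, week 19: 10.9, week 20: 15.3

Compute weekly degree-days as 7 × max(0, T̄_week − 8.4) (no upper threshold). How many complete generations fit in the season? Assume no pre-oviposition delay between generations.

3 generations

Weekly DD (7 × max(0, T̄ − 8.4)): 117.6, 52.5, 0.0, 81.9, 21.7, 38.5, 65.8, 116.9, 44.8, 68.6, 74.9, 65.1, 61.6, 95.9, 21.0, 35.7, 116.2, 81.9, 17.5, 48.3.
Season total = 1226.4 DD.
Complete generations = ⌊1226.4 / 368⌋ = 3.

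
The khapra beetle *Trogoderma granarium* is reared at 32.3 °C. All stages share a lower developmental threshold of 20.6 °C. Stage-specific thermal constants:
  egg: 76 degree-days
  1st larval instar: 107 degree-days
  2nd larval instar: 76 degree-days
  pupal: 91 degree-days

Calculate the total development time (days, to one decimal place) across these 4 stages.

29.9 days

Daily accumulation at 32.3 °C = 32.3 − 20.6 = 11.7 DD/day.
Total K = 76 + 107 + 76 + 91 = 350 DD.
Total duration = 350 / 11.7 = 29.915 ≈ 29.9 days.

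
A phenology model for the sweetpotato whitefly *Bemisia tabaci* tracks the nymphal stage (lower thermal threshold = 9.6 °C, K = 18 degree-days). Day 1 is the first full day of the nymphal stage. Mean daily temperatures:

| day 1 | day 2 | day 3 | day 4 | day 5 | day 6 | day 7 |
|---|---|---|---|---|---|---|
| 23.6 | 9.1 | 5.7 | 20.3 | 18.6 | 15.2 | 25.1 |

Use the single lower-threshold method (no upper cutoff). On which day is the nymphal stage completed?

day 4

Daily DD above 9.6 °C: 14.0, 0.0, 0.0, 10.7, 9.0, 5.6, 15.5.
Cumulative: 14.0, 14.0, 14.0, 24.7, 33.7, 39.3, 54.8.
The total first reaches 18 DD on day 4.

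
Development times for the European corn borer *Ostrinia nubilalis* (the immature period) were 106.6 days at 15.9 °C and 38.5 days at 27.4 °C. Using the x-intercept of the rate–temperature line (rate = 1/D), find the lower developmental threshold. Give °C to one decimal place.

Linear rate model ⇒ the product D·(T − T_b) is constant across temperatures.
106.6·(15.9 − T_b) = 38.5·(27.4 − T_b)
T_b = (106.6·15.9 − 38.5·27.4) / (106.6 − 38.5) = 640.04 / 68.1 = 9.399 °C ≈ 9.4 °C.

9.4 °C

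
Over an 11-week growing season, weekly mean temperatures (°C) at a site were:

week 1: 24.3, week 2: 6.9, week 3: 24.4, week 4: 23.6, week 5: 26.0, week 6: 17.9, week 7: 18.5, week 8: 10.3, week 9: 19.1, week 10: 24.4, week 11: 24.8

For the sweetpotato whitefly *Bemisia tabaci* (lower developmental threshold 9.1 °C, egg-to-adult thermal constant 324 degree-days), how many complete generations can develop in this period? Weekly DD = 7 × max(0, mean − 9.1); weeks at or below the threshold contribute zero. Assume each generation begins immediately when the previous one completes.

2 generations

Weekly DD (7 × max(0, T̄ − 9.1)): 106.4, 0.0, 107.1, 101.5, 118.3, 61.6, 65.8, 8.4, 70.0, 107.1, 109.9.
Season total = 856.1 DD.
Complete generations = ⌊856.1 / 324⌋ = 2.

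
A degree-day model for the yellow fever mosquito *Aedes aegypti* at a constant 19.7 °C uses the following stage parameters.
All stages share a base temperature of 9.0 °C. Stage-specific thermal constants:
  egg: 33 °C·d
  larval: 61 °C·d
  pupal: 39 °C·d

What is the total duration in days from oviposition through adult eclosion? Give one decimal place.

12.4 days

Daily accumulation at 19.7 °C = 19.7 − 9.0 = 10.7 DD/day.
Total K = 33 + 61 + 39 = 133 DD.
Total duration = 133 / 10.7 = 12.430 ≈ 12.4 days.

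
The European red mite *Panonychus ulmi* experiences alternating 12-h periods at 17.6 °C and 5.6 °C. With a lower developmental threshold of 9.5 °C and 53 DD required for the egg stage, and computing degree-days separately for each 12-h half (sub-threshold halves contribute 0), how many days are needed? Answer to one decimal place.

13.1 days

Day half: max(0, 17.6 − 9.5) × 0.5 = 8.1 × 0.5 = 4.05 DD.
Night half: max(0, 5.6 − 9.5) × 0.5 = 0.0 × 0.5 = 0.00 DD.
Per 24 h: 4.05 DD/day.
Duration = 53 / 4.05 = 13.086 ≈ 13.1 days.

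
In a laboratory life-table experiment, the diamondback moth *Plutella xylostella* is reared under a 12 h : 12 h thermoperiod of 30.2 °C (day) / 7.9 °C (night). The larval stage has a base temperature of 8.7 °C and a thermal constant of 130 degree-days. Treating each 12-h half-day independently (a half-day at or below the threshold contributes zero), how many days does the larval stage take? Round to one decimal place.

12.1 days

Day half: max(0, 30.2 − 8.7) × 0.5 = 21.5 × 0.5 = 10.75 DD.
Night half: max(0, 7.9 − 8.7) × 0.5 = 0.0 × 0.5 = 0.00 DD.
Per 24 h: 10.75 DD/day.
Duration = 130 / 10.75 = 12.093 ≈ 12.1 days.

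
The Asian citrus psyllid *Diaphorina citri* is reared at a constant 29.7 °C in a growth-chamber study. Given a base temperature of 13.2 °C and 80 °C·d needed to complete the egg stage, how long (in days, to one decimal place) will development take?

Daily accumulation = 29.7 − 13.2 = 16.5 DD/day.
Duration = 80 / 16.5 = 4.848 ≈ 4.8 days.

4.8 days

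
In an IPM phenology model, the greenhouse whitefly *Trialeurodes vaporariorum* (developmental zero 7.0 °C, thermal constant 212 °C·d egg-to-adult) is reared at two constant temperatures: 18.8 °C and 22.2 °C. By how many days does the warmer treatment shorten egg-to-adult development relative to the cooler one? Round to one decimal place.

At 18.8 °C: 212 / (18.8 − 7.0) = 212 / 11.8 = 17.966 d.
At 22.2 °C: 212 / (22.2 − 7.0) = 212 / 15.2 = 13.947 d.
Difference = |17.966 − 13.947| = 4.019 ≈ 4.0 days.

4.0 days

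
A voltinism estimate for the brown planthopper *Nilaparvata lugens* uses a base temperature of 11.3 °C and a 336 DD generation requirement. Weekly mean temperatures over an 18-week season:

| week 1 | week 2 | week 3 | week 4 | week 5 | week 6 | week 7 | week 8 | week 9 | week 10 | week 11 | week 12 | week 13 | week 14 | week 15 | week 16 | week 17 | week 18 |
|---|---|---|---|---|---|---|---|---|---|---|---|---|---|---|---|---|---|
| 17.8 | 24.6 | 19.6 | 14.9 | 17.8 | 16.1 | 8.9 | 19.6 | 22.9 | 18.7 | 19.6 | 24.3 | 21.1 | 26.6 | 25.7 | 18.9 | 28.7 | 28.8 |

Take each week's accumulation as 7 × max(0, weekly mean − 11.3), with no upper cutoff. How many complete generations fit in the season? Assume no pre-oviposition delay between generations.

3 generations

Weekly DD (7 × max(0, T̄ − 11.3)): 45.5, 93.1, 58.1, 25.2, 45.5, 33.6, 0.0, 58.1, 81.2, 51.8, 58.1, 91.0, 68.6, 107.1, 100.8, 53.2, 121.8, 122.5.
Season total = 1215.2 DD.
Complete generations = ⌊1215.2 / 336⌋ = 3.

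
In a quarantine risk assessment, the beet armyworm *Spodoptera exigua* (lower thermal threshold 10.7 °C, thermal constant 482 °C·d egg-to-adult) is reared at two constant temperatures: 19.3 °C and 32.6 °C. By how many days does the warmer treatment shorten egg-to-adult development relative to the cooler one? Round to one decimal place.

34.0 days

At 19.3 °C: 482 / (19.3 − 10.7) = 482 / 8.6 = 56.047 d.
At 32.6 °C: 482 / (32.6 − 10.7) = 482 / 21.9 = 22.009 d.
Difference = |56.047 − 22.009| = 34.037 ≈ 34.0 days.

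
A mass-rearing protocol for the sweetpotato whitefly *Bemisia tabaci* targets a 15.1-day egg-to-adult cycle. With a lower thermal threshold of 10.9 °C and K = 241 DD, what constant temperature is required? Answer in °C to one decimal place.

26.9 °C

Required daily accumulation = 241 / 15.1 = 15.960 DD/day.
T = T_base + 15.960 = 10.9 + 15.960 = 26.860 ≈ 26.9 °C.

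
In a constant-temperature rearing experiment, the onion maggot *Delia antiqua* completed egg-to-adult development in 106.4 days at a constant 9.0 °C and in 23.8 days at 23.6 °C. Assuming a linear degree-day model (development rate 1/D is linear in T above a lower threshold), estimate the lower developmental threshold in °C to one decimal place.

4.8 °C

Under the model K = D·(T − T_b), so D₁·(T₁ − T_b) = D₂·(T₂ − T_b).
106.4·(9.0 − T_b) = 23.8·(23.6 − T_b)
T_b = (106.4·9.0 − 23.8·23.6) / (106.4 − 23.8) = 395.92 / 82.6 = 4.793 °C ≈ 4.8 °C.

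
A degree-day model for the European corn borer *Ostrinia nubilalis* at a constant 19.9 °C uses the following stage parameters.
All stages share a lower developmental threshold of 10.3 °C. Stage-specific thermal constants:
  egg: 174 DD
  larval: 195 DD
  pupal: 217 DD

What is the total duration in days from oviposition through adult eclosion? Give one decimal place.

61.0 days

Daily accumulation at 19.9 °C = 19.9 − 10.3 = 9.6 DD/day.
Total K = 174 + 195 + 217 = 586 DD.
Total duration = 586 / 9.6 = 61.042 ≈ 61.0 days.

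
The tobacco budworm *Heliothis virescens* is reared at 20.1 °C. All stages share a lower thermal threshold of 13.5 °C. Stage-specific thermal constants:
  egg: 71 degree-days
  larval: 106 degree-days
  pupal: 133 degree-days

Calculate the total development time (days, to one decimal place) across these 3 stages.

47.0 days

Daily accumulation at 20.1 °C = 20.1 − 13.5 = 6.6 DD/day.
Total K = 71 + 106 + 133 = 310 DD.
Total duration = 310 / 6.6 = 46.970 ≈ 47.0 days.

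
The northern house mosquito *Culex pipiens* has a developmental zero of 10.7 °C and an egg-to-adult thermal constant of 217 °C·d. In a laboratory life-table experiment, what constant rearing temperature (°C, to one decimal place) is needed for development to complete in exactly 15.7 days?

24.5 °C

Required daily accumulation = 217 / 15.7 = 13.822 DD/day.
T = T_base + 13.822 = 10.7 + 13.822 = 24.522 ≈ 24.5 °C.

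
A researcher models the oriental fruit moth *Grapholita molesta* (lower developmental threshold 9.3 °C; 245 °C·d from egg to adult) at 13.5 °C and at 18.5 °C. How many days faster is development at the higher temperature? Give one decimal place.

31.7 days

At 13.5 °C: 245 / (13.5 − 9.3) = 245 / 4.2 = 58.333 d.
At 18.5 °C: 245 / (18.5 − 9.3) = 245 / 9.2 = 26.630 d.
Difference = |58.333 − 26.630| = 31.703 ≈ 31.7 days.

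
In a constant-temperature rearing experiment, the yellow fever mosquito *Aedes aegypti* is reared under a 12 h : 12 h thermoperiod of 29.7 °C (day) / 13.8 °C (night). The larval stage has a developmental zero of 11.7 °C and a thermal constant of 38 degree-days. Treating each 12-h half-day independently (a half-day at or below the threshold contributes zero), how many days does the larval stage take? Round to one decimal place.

3.8 days

Day half: max(0, 29.7 − 11.7) × 0.5 = 18.0 × 0.5 = 9.00 DD.
Night half: max(0, 13.8 − 11.7) × 0.5 = 2.1 × 0.5 = 1.05 DD.
Per 24 h: 10.05 DD/day.
Duration = 38 / 10.05 = 3.781 ≈ 3.8 days.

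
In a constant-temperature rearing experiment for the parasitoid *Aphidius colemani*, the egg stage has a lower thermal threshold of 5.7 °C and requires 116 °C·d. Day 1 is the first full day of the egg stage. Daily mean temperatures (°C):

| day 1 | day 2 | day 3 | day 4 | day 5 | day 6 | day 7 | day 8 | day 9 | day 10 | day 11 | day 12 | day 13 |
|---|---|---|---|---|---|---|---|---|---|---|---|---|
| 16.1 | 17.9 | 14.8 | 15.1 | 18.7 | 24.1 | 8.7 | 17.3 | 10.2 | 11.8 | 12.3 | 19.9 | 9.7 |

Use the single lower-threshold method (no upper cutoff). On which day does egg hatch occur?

day 12

Daily DD above 5.7 °C: 10.4, 12.2, 9.1, 9.4, 13.0, 18.4, 3.0, 11.6, 4.5, 6.1, 6.6, 14.2, 4.0.
Cumulative: 10.4, 22.6, 31.7, 41.1, 54.1, 72.5, 75.5, 87.1, 91.6, 97.7, 104.3, 118.5, 122.5.
The total first reaches 116 DD on day 12.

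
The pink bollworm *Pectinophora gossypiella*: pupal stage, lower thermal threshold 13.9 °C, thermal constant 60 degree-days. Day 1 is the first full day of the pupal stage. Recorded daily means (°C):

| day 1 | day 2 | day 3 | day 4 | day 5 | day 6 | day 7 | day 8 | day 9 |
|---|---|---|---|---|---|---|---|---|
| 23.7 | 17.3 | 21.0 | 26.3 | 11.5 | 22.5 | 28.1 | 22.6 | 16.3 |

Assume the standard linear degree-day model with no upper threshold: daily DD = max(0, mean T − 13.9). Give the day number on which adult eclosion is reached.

Daily DD above 13.9 °C: 9.8, 3.4, 7.1, 12.4, 0.0, 8.6, 14.2, 8.7, 2.4.
Cumulative: 9.8, 13.2, 20.3, 32.7, 32.7, 41.3, 55.5, 64.2, 66.6.
The total first reaches 60 DD on day 8.

day 8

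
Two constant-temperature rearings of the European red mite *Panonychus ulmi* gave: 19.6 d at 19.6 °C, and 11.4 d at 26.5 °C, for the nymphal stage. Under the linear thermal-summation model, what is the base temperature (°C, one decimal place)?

Linear rate model ⇒ the product D·(T − T_b) is constant across temperatures.
19.6·(19.6 − T_b) = 11.4·(26.5 − T_b)
T_b = (19.6·19.6 − 11.4·26.5) / (19.6 − 11.4) = 82.06 / 8.2 = 10.007 °C ≈ 10.0 °C.

10.0 °C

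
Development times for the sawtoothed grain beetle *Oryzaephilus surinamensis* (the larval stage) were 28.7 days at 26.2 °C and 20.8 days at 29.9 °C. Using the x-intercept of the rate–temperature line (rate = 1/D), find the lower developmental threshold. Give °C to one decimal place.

16.5 °C

Equal thermal constants: D₁(T₁ − T_b) = D₂(T₂ − T_b).
28.7·(26.2 − T_b) = 20.8·(29.9 − T_b)
T_b = (28.7·26.2 − 20.8·29.9) / (28.7 − 20.8) = 130.02 / 7.9 = 16.458 °C ≈ 16.5 °C.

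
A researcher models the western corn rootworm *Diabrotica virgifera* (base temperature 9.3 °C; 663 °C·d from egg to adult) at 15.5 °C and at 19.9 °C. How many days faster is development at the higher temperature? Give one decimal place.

At 15.5 °C: 663 / (15.5 − 9.3) = 663 / 6.2 = 106.935 d.
At 19.9 °C: 663 / (19.9 − 9.3) = 663 / 10.6 = 62.547 d.
Difference = |106.935 − 62.547| = 44.388 ≈ 44.4 days.

44.4 days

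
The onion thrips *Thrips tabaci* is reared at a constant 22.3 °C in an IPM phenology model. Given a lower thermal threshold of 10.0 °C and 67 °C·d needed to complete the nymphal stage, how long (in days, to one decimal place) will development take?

Daily accumulation = 22.3 − 10.0 = 12.3 DD/day.
Duration = 67 / 12.3 = 5.447 ≈ 5.4 days.

5.4 days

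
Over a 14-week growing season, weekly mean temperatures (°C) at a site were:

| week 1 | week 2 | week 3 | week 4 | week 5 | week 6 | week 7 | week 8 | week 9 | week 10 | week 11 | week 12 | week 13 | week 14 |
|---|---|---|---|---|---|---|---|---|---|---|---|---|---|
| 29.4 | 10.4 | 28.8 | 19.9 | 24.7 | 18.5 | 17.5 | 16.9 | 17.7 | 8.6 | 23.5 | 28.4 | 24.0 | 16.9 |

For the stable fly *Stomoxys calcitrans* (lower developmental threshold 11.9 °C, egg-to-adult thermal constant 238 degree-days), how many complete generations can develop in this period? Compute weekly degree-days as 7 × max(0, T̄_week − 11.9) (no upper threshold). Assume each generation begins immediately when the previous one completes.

3 generations

Weekly DD (7 × max(0, T̄ − 11.9)): 122.5, 0.0, 118.3, 56.0, 89.6, 46.2, 39.2, 35.0, 40.6, 0.0, 81.2, 115.5, 84.7, 35.0.
Season total = 863.8 DD.
Complete generations = ⌊863.8 / 238⌋ = 3.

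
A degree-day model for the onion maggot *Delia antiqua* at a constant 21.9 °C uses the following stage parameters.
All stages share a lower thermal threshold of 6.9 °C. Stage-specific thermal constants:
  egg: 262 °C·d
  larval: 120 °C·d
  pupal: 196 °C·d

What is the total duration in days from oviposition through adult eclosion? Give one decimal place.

Daily accumulation at 21.9 °C = 21.9 − 6.9 = 15.0 DD/day.
Total K = 262 + 120 + 196 = 578 DD.
Total duration = 578 / 15.0 = 38.533 ≈ 38.5 days.

38.5 days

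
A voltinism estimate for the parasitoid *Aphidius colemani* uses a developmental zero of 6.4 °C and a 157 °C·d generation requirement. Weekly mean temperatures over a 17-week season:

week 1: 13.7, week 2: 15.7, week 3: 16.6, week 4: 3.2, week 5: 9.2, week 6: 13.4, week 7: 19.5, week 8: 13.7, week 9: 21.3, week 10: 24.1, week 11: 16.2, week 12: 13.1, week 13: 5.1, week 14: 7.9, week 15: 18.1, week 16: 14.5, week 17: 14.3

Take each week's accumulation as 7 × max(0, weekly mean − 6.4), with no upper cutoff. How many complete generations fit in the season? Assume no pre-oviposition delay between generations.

Weekly DD (7 × max(0, T̄ − 6.4)): 51.1, 65.1, 71.4, 0.0, 19.6, 49.0, 91.7, 51.1, 104.3, 123.9, 68.6, 46.9, 0.0, 10.5, 81.9, 56.7, 55.3.
Season total = 947.1 DD.
Complete generations = ⌊947.1 / 157⌋ = 6.

6 generations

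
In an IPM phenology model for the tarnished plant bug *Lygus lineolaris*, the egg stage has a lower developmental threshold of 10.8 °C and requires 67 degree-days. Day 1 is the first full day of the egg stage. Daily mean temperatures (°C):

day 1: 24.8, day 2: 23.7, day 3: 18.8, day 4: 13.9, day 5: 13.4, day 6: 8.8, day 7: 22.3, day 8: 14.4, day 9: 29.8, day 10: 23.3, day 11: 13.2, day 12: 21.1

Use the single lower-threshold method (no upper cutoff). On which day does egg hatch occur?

Daily DD above 10.8 °C: 14.0, 12.9, 8.0, 3.1, 2.6, 0.0, 11.5, 3.6, 19.0, 12.5, 2.4, 10.3.
Cumulative: 14.0, 26.9, 34.9, 38.0, 40.6, 40.6, 52.1, 55.7, 74.7, 87.2, 89.6, 99.9.
The total first reaches 67 DD on day 9.

day 9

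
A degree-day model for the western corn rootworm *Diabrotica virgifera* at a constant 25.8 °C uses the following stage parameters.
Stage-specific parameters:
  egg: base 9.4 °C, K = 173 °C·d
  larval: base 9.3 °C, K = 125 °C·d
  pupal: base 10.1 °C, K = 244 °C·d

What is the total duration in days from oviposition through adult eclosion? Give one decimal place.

egg: 173 / (25.8 − 9.4) = 173 / 16.4 = 10.549 d.
larval: 125 / (25.8 − 9.3) = 125 / 16.5 = 7.576 d.
pupal: 244 / (25.8 − 10.1) = 244 / 15.7 = 15.541 d.
Sum = 33.666 ≈ 33.7 days.

33.7 days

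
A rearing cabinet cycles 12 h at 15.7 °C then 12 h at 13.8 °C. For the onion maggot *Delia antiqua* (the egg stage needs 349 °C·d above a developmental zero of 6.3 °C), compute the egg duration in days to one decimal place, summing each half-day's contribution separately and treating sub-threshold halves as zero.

41.3 days

Day half: max(0, 15.7 − 6.3) × 0.5 = 9.4 × 0.5 = 4.70 DD.
Night half: max(0, 13.8 − 6.3) × 0.5 = 7.5 × 0.5 = 3.75 DD.
Per 24 h: 8.45 DD/day.
Duration = 349 / 8.45 = 41.302 ≈ 41.3 days.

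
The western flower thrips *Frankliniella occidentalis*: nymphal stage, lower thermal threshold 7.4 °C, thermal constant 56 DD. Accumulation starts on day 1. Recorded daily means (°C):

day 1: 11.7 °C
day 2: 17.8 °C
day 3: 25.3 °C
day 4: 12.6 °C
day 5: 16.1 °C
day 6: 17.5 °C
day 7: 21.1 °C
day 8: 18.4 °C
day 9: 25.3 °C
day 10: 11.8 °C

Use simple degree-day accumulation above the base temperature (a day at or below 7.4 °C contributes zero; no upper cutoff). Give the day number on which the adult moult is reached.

day 6

Daily DD above 7.4 °C: 4.3, 10.4, 17.9, 5.2, 8.7, 10.1, 13.7, 11.0, 17.9, 4.4.
Cumulative: 4.3, 14.7, 32.6, 37.8, 46.5, 56.6, 70.3, 81.3, 99.2, 103.6.
The total first reaches 56 DD on day 6.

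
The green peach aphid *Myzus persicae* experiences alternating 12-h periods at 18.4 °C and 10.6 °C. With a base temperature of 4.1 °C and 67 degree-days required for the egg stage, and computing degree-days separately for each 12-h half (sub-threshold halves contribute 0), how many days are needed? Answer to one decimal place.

Day half: max(0, 18.4 − 4.1) × 0.5 = 14.3 × 0.5 = 7.15 DD.
Night half: max(0, 10.6 − 4.1) × 0.5 = 6.5 × 0.5 = 3.25 DD.
Per 24 h: 10.40 DD/day.
Duration = 67 / 10.40 = 6.442 ≈ 6.4 days.

6.4 days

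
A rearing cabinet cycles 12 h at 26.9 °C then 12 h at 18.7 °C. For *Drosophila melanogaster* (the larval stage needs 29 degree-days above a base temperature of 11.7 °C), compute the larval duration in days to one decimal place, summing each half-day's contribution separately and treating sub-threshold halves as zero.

2.6 days

Day half: max(0, 26.9 − 11.7) × 0.5 = 15.2 × 0.5 = 7.60 DD.
Night half: max(0, 18.7 − 11.7) × 0.5 = 7.0 × 0.5 = 3.50 DD.
Per 24 h: 11.10 DD/day.
Duration = 29 / 11.10 = 2.613 ≈ 2.6 days.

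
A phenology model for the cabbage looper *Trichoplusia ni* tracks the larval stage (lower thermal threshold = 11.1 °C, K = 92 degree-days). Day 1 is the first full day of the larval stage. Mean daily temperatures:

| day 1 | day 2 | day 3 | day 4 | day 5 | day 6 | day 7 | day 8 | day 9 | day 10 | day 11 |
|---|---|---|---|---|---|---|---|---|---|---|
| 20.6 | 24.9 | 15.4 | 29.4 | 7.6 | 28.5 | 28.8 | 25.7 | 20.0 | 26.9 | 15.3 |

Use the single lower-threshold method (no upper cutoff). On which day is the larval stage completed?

day 8

Daily DD above 11.1 °C: 9.5, 13.8, 4.3, 18.3, 0.0, 17.4, 17.7, 14.6, 8.9, 15.8, 4.2.
Cumulative: 9.5, 23.3, 27.6, 45.9, 45.9, 63.3, 81.0, 95.6, 104.5, 120.3, 124.5.
The total first reaches 92 DD on day 8.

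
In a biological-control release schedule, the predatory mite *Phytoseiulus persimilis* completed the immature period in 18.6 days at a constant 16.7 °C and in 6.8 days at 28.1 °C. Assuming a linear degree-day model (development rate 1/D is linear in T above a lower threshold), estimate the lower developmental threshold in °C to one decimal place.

Linear rate model ⇒ the product D·(T − T_b) is constant across temperatures.
18.6·(16.7 − T_b) = 6.8·(28.1 − T_b)
T_b = (18.6·16.7 − 6.8·28.1) / (18.6 − 6.8) = 119.54 / 11.8 = 10.131 °C ≈ 10.1 °C.

10.1 °C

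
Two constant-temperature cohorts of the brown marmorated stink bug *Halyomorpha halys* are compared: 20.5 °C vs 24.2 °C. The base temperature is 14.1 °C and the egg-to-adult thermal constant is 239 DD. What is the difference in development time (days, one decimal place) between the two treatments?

13.7 days

At 20.5 °C: 239 / (20.5 − 14.1) = 239 / 6.4 = 37.344 d.
At 24.2 °C: 239 / (24.2 − 14.1) = 239 / 10.1 = 23.663 d.
Difference = |37.344 − 23.663| = 13.680 ≈ 13.7 days.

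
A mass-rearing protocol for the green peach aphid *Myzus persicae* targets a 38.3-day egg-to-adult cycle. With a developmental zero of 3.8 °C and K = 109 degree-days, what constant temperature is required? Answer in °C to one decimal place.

6.6 °C

Required daily accumulation = 109 / 38.3 = 2.846 DD/day.
T = T_base + 2.846 = 3.8 + 2.846 = 6.646 ≈ 6.6 °C.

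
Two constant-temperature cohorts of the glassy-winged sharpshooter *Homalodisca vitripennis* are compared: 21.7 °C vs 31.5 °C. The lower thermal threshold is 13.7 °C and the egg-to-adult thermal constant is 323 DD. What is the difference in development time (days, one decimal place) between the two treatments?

22.2 days

At 21.7 °C: 323 / (21.7 − 13.7) = 323 / 8.0 = 40.375 d.
At 31.5 °C: 323 / (31.5 − 13.7) = 323 / 17.8 = 18.146 d.
Difference = |40.375 − 18.146| = 22.229 ≈ 22.2 days.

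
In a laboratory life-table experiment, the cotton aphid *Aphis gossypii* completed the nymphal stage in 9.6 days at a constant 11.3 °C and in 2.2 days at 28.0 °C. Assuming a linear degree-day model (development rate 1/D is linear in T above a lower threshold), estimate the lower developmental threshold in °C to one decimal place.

6.3 °C

Equal thermal constants: D₁(T₁ − T_b) = D₂(T₂ − T_b).
9.6·(11.3 − T_b) = 2.2·(28.0 − T_b)
T_b = (9.6·11.3 − 2.2·28.0) / (9.6 − 2.2) = 46.88 / 7.4 = 6.335 °C ≈ 6.3 °C.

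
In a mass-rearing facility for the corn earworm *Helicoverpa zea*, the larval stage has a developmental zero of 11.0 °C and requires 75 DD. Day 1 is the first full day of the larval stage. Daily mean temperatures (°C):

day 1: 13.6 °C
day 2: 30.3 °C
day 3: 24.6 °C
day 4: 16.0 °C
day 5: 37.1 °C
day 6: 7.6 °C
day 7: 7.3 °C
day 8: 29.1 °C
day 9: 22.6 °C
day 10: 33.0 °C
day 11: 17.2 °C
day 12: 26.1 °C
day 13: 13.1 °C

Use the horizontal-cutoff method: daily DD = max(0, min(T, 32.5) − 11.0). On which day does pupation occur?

Daily DD above 11.0 °C (capped at 21.5): 2.6, 19.3, 13.6, 5.0, 21.5, 0.0, 0.0, 18.1, 11.6, 21.5, 6.2, 15.1, 2.1.
Cumulative: 2.6, 21.9, 35.5, 40.5, 62.0, 62.0, 62.0, 80.1, 91.7, 113.2, 119.4, 134.5, 136.6.
The total first reaches 75 DD on day 8.

day 8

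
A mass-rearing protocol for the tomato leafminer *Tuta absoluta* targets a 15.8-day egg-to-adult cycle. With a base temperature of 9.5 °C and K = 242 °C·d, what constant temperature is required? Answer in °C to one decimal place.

24.8 °C

Required daily accumulation = 242 / 15.8 = 15.316 DD/day.
T = T_base + 15.316 = 9.5 + 15.316 = 24.816 ≈ 24.8 °C.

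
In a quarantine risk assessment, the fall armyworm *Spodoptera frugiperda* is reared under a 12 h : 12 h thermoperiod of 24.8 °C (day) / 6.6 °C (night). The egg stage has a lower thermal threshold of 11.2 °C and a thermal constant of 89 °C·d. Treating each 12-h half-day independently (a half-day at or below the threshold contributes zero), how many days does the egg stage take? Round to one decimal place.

Day half: max(0, 24.8 − 11.2) × 0.5 = 13.6 × 0.5 = 6.80 DD.
Night half: max(0, 6.6 − 11.2) × 0.5 = 0.0 × 0.5 = 0.00 DD.
Per 24 h: 6.80 DD/day.
Duration = 89 / 6.80 = 13.088 ≈ 13.1 days.

13.1 days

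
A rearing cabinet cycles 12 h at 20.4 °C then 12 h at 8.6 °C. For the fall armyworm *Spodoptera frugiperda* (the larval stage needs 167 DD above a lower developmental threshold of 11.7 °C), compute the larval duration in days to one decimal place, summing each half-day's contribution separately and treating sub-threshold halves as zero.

38.4 days

Day half: max(0, 20.4 − 11.7) × 0.5 = 8.7 × 0.5 = 4.35 DD.
Night half: max(0, 8.6 − 11.7) × 0.5 = 0.0 × 0.5 = 0.00 DD.
Per 24 h: 4.35 DD/day.
Duration = 167 / 4.35 = 38.391 ≈ 38.4 days.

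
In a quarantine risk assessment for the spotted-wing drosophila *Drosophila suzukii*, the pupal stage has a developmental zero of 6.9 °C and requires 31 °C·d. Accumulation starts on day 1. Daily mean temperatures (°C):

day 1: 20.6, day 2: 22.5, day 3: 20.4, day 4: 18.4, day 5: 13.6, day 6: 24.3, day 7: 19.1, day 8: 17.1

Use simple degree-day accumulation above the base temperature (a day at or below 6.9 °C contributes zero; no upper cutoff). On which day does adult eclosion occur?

Daily DD above 6.9 °C: 13.7, 15.6, 13.5, 11.5, 6.7, 17.4, 12.2, 10.2.
Cumulative: 13.7, 29.3, 42.8, 54.3, 61.0, 78.4, 90.6, 100.8.
The total first reaches 31 DD on day 3.

day 3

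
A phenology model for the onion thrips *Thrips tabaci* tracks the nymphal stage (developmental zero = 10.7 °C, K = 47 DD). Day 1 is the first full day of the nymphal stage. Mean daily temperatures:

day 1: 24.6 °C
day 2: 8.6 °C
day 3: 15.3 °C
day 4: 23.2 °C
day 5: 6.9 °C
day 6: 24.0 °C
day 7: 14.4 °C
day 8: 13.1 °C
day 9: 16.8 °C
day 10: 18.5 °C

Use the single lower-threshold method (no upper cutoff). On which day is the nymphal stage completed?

day 7

Daily DD above 10.7 °C: 13.9, 0.0, 4.6, 12.5, 0.0, 13.3, 3.7, 2.4, 6.1, 7.8.
Cumulative: 13.9, 13.9, 18.5, 31.0, 31.0, 44.3, 48.0, 50.4, 56.5, 64.3.
The total first reaches 47 DD on day 7.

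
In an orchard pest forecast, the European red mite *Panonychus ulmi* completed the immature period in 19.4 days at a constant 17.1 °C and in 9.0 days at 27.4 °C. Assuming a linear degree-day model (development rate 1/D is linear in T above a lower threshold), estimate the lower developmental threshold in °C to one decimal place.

Under the model K = D·(T − T_b), so D₁·(T₁ − T_b) = D₂·(T₂ − T_b).
19.4·(17.1 − T_b) = 9.0·(27.4 − T_b)
T_b = (19.4·17.1 − 9.0·27.4) / (19.4 − 9.0) = 85.14 / 10.4 = 8.187 °C ≈ 8.2 °C.

8.2 °C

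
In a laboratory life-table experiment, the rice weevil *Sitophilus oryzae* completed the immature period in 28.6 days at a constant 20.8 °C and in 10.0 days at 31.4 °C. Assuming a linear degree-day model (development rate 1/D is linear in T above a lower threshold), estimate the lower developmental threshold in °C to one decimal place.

Under the model K = D·(T − T_b), so D₁·(T₁ − T_b) = D₂·(T₂ − T_b).
28.6·(20.8 − T_b) = 10.0·(31.4 − T_b)
T_b = (28.6·20.8 − 10.0·31.4) / (28.6 − 10.0) = 280.88 / 18.6 = 15.101 °C ≈ 15.1 °C.

15.1 °C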